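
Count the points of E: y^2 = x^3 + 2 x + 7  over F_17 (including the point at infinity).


For each x in F_17, count y with y^2 = x^3 + 2 x + 7 mod 17:
  x = 2: RHS = 2, y in [6, 11]  -> 2 point(s)
  x = 8: RHS = 8, y in [5, 12]  -> 2 point(s)
  x = 11: RHS = 0, y in [0]  -> 1 point(s)
  x = 12: RHS = 8, y in [5, 12]  -> 2 point(s)
  x = 14: RHS = 8, y in [5, 12]  -> 2 point(s)
  x = 16: RHS = 4, y in [2, 15]  -> 2 point(s)
Affine points: 11. Add the point at infinity: total = 12.

#E(F_17) = 12


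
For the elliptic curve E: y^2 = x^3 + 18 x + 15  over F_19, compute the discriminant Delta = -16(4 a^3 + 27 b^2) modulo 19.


4 a^3 + 27 b^2 = 4*18^3 + 27*15^2 = 23328 + 6075 = 29403
Delta = -16 * (29403) = -470448
Delta mod 19 = 11

Delta = 11 (mod 19)


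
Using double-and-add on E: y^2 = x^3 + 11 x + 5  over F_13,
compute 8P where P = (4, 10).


k = 8 = 1000_2 (binary, LSB first: 0001)
Double-and-add from P = (4, 10):
  bit 0 = 0: acc unchanged = O
  bit 1 = 0: acc unchanged = O
  bit 2 = 0: acc unchanged = O
  bit 3 = 1: acc = O + (6, 12) = (6, 12)

8P = (6, 12)


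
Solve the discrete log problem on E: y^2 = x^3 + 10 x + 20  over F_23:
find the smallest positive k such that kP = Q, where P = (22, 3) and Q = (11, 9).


Enumerate multiples of P until we hit Q = (11, 9):
  1P = (22, 3)
  2P = (15, 16)
  3P = (4, 3)
  4P = (20, 20)
  5P = (13, 1)
  6P = (19, 13)
  7P = (11, 14)
  8P = (14, 12)
  9P = (3, 13)
  10P = (10, 4)
  11P = (18, 12)
  12P = (1, 13)
  13P = (2, 5)
  14P = (2, 18)
  15P = (1, 10)
  16P = (18, 11)
  17P = (10, 19)
  18P = (3, 10)
  19P = (14, 11)
  20P = (11, 9)
Match found at i = 20.

k = 20


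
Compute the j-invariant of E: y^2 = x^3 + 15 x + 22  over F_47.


Delta = -16(4 a^3 + 27 b^2) mod 47 = 27
-1728 * (4 a)^3 = -1728 * (4*15)^3 mod 47 = 9
j = 9 * 27^(-1) mod 47 = 16

j = 16 (mod 47)


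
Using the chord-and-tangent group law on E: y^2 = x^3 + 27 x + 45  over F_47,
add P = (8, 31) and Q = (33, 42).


P != Q, so use the chord formula.
s = (y2 - y1) / (x2 - x1) = (11) / (25) mod 47 = 23
x3 = s^2 - x1 - x2 mod 47 = 23^2 - 8 - 33 = 18
y3 = s (x1 - x3) - y1 mod 47 = 23 * (8 - 18) - 31 = 21

P + Q = (18, 21)


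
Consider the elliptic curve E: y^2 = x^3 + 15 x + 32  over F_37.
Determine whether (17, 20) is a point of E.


Check whether y^2 = x^3 + 15 x + 32 (mod 37) for (x, y) = (17, 20).
LHS: y^2 = 20^2 mod 37 = 30
RHS: x^3 + 15 x + 32 = 17^3 + 15*17 + 32 mod 37 = 20
LHS != RHS

No, not on the curve


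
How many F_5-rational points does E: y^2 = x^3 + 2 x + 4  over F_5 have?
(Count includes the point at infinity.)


For each x in F_5, count y with y^2 = x^3 + 2 x + 4 mod 5:
  x = 0: RHS = 4, y in [2, 3]  -> 2 point(s)
  x = 2: RHS = 1, y in [1, 4]  -> 2 point(s)
  x = 4: RHS = 1, y in [1, 4]  -> 2 point(s)
Affine points: 6. Add the point at infinity: total = 7.

#E(F_5) = 7


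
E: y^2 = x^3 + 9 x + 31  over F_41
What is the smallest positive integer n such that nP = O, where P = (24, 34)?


Compute successive multiples of P until we hit O:
  1P = (24, 34)
  2P = (9, 29)
  3P = (40, 29)
  4P = (0, 20)
  5P = (33, 12)
  6P = (33, 29)
  7P = (0, 21)
  8P = (40, 12)
  ... (continuing to 11P)
  11P = O

ord(P) = 11


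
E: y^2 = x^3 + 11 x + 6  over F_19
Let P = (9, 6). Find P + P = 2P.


Doubling: s = (3 x1^2 + a) / (2 y1)
s = (3*9^2 + 11) / (2*6) mod 19 = 18
x3 = s^2 - 2 x1 mod 19 = 18^2 - 2*9 = 2
y3 = s (x1 - x3) - y1 mod 19 = 18 * (9 - 2) - 6 = 6

2P = (2, 6)


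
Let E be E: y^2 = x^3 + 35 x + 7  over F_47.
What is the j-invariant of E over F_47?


Delta = -16(4 a^3 + 27 b^2) mod 47 = 30
-1728 * (4 a)^3 = -1728 * (4*35)^3 mod 47 = 36
j = 36 * 30^(-1) mod 47 = 20

j = 20 (mod 47)


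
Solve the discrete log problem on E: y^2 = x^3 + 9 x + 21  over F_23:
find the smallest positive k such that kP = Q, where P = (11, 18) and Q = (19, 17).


Enumerate multiples of P until we hit Q = (19, 17):
  1P = (11, 18)
  2P = (3, 11)
  3P = (13, 9)
  4P = (2, 22)
  5P = (19, 6)
  6P = (1, 13)
  7P = (17, 2)
  8P = (20, 6)
  9P = (4, 11)
  10P = (9, 7)
  11P = (16, 12)
  12P = (14, 4)
  13P = (7, 17)
  14P = (18, 9)
  15P = (21, 8)
  16P = (15, 9)
  17P = (15, 14)
  18P = (21, 15)
  19P = (18, 14)
  20P = (7, 6)
  21P = (14, 19)
  22P = (16, 11)
  23P = (9, 16)
  24P = (4, 12)
  25P = (20, 17)
  26P = (17, 21)
  27P = (1, 10)
  28P = (19, 17)
Match found at i = 28.

k = 28


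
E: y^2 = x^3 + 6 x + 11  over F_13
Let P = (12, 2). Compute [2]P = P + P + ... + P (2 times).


k = 2 = 10_2 (binary, LSB first: 01)
Double-and-add from P = (12, 2):
  bit 0 = 0: acc unchanged = O
  bit 1 = 1: acc = O + (3, 2) = (3, 2)

2P = (3, 2)


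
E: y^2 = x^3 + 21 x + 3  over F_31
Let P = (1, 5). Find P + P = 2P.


Doubling: s = (3 x1^2 + a) / (2 y1)
s = (3*1^2 + 21) / (2*5) mod 31 = 21
x3 = s^2 - 2 x1 mod 31 = 21^2 - 2*1 = 5
y3 = s (x1 - x3) - y1 mod 31 = 21 * (1 - 5) - 5 = 4

2P = (5, 4)


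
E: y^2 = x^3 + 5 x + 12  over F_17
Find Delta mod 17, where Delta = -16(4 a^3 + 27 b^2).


4 a^3 + 27 b^2 = 4*5^3 + 27*12^2 = 500 + 3888 = 4388
Delta = -16 * (4388) = -70208
Delta mod 17 = 2

Delta = 2 (mod 17)


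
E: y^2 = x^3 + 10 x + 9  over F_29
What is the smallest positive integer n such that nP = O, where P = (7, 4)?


Compute successive multiples of P until we hit O:
  1P = (7, 4)
  2P = (10, 6)
  3P = (6, 16)
  4P = (15, 5)
  5P = (12, 28)
  6P = (11, 0)
  7P = (12, 1)
  8P = (15, 24)
  ... (continuing to 12P)
  12P = O

ord(P) = 12


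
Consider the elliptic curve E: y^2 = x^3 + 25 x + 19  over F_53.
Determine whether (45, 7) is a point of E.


Check whether y^2 = x^3 + 25 x + 19 (mod 53) for (x, y) = (45, 7).
LHS: y^2 = 7^2 mod 53 = 49
RHS: x^3 + 25 x + 19 = 45^3 + 25*45 + 19 mod 53 = 49
LHS = RHS

Yes, on the curve


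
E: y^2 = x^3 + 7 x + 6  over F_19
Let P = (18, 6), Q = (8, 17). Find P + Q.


P != Q, so use the chord formula.
s = (y2 - y1) / (x2 - x1) = (11) / (9) mod 19 = 16
x3 = s^2 - x1 - x2 mod 19 = 16^2 - 18 - 8 = 2
y3 = s (x1 - x3) - y1 mod 19 = 16 * (18 - 2) - 6 = 3

P + Q = (2, 3)


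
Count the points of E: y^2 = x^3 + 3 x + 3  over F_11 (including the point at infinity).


For each x in F_11, count y with y^2 = x^3 + 3 x + 3 mod 11:
  x = 0: RHS = 3, y in [5, 6]  -> 2 point(s)
  x = 5: RHS = 0, y in [0]  -> 1 point(s)
  x = 7: RHS = 4, y in [2, 9]  -> 2 point(s)
  x = 8: RHS = 0, y in [0]  -> 1 point(s)
  x = 9: RHS = 0, y in [0]  -> 1 point(s)
Affine points: 7. Add the point at infinity: total = 8.

#E(F_11) = 8


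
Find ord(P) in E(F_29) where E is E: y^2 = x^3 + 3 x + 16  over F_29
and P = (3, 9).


Compute successive multiples of P until we hit O:
  1P = (3, 9)
  2P = (0, 25)
  3P = (19, 28)
  4P = (16, 10)
  5P = (4, 11)
  6P = (26, 3)
  7P = (1, 22)
  8P = (2, 28)
  ... (continuing to 20P)
  20P = O

ord(P) = 20


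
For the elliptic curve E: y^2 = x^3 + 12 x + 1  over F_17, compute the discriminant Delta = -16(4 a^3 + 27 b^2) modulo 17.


4 a^3 + 27 b^2 = 4*12^3 + 27*1^2 = 6912 + 27 = 6939
Delta = -16 * (6939) = -111024
Delta mod 17 = 3

Delta = 3 (mod 17)


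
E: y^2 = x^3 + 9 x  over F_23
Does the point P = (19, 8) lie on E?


Check whether y^2 = x^3 + 9 x + 0 (mod 23) for (x, y) = (19, 8).
LHS: y^2 = 8^2 mod 23 = 18
RHS: x^3 + 9 x + 0 = 19^3 + 9*19 + 0 mod 23 = 15
LHS != RHS

No, not on the curve


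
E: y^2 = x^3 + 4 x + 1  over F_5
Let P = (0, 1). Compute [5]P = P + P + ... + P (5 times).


k = 5 = 101_2 (binary, LSB first: 101)
Double-and-add from P = (0, 1):
  bit 0 = 1: acc = O + (0, 1) = (0, 1)
  bit 1 = 0: acc unchanged = (0, 1)
  bit 2 = 1: acc = (0, 1) + (3, 0) = (1, 1)

5P = (1, 1)


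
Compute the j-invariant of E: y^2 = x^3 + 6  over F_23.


Delta = -16(4 a^3 + 27 b^2) mod 23 = 19
-1728 * (4 a)^3 = -1728 * (4*0)^3 mod 23 = 0
j = 0 * 19^(-1) mod 23 = 0

j = 0 (mod 23)


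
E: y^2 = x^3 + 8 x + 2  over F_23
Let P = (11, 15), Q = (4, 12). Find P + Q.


P != Q, so use the chord formula.
s = (y2 - y1) / (x2 - x1) = (20) / (16) mod 23 = 7
x3 = s^2 - x1 - x2 mod 23 = 7^2 - 11 - 4 = 11
y3 = s (x1 - x3) - y1 mod 23 = 7 * (11 - 11) - 15 = 8

P + Q = (11, 8)


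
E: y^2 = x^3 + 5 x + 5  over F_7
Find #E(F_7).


For each x in F_7, count y with y^2 = x^3 + 5 x + 5 mod 7:
  x = 1: RHS = 4, y in [2, 5]  -> 2 point(s)
  x = 2: RHS = 2, y in [3, 4]  -> 2 point(s)
  x = 5: RHS = 1, y in [1, 6]  -> 2 point(s)
Affine points: 6. Add the point at infinity: total = 7.

#E(F_7) = 7


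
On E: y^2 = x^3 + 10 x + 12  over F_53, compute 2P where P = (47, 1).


Doubling: s = (3 x1^2 + a) / (2 y1)
s = (3*47^2 + 10) / (2*1) mod 53 = 6
x3 = s^2 - 2 x1 mod 53 = 6^2 - 2*47 = 48
y3 = s (x1 - x3) - y1 mod 53 = 6 * (47 - 48) - 1 = 46

2P = (48, 46)


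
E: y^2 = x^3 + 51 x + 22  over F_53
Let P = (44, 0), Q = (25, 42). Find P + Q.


P != Q, so use the chord formula.
s = (y2 - y1) / (x2 - x1) = (42) / (34) mod 53 = 48
x3 = s^2 - x1 - x2 mod 53 = 48^2 - 44 - 25 = 9
y3 = s (x1 - x3) - y1 mod 53 = 48 * (44 - 9) - 0 = 37

P + Q = (9, 37)


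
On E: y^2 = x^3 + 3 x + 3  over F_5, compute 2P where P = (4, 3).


Doubling: s = (3 x1^2 + a) / (2 y1)
s = (3*4^2 + 3) / (2*3) mod 5 = 1
x3 = s^2 - 2 x1 mod 5 = 1^2 - 2*4 = 3
y3 = s (x1 - x3) - y1 mod 5 = 1 * (4 - 3) - 3 = 3

2P = (3, 3)


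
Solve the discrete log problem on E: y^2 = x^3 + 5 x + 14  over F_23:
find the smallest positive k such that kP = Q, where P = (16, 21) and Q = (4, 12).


Enumerate multiples of P until we hit Q = (4, 12):
  1P = (16, 21)
  2P = (9, 12)
  3P = (2, 20)
  4P = (7, 1)
  5P = (18, 18)
  6P = (20, 8)
  7P = (22, 10)
  8P = (12, 10)
  9P = (4, 12)
Match found at i = 9.

k = 9


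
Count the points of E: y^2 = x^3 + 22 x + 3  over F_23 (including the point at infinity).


For each x in F_23, count y with y^2 = x^3 + 22 x + 3 mod 23:
  x = 0: RHS = 3, y in [7, 16]  -> 2 point(s)
  x = 1: RHS = 3, y in [7, 16]  -> 2 point(s)
  x = 2: RHS = 9, y in [3, 20]  -> 2 point(s)
  x = 3: RHS = 4, y in [2, 21]  -> 2 point(s)
  x = 5: RHS = 8, y in [10, 13]  -> 2 point(s)
  x = 6: RHS = 6, y in [11, 12]  -> 2 point(s)
  x = 8: RHS = 1, y in [1, 22]  -> 2 point(s)
  x = 10: RHS = 4, y in [2, 21]  -> 2 point(s)
  x = 11: RHS = 12, y in [9, 14]  -> 2 point(s)
  x = 13: RHS = 2, y in [5, 18]  -> 2 point(s)
  x = 16: RHS = 12, y in [9, 14]  -> 2 point(s)
  x = 17: RHS = 0, y in [0]  -> 1 point(s)
  x = 19: RHS = 12, y in [9, 14]  -> 2 point(s)
  x = 20: RHS = 2, y in [5, 18]  -> 2 point(s)
  x = 22: RHS = 3, y in [7, 16]  -> 2 point(s)
Affine points: 29. Add the point at infinity: total = 30.

#E(F_23) = 30


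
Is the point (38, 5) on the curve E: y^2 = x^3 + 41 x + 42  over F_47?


Check whether y^2 = x^3 + 41 x + 42 (mod 47) for (x, y) = (38, 5).
LHS: y^2 = 5^2 mod 47 = 25
RHS: x^3 + 41 x + 42 = 38^3 + 41*38 + 42 mod 47 = 25
LHS = RHS

Yes, on the curve


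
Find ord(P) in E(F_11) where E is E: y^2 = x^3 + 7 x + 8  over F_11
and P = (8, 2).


Compute successive multiples of P until we hit O:
  1P = (8, 2)
  2P = (4, 10)
  3P = (3, 10)
  4P = (3, 1)
  5P = (4, 1)
  6P = (8, 9)
  7P = O

ord(P) = 7


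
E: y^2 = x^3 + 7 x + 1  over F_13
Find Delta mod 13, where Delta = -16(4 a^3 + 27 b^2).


4 a^3 + 27 b^2 = 4*7^3 + 27*1^2 = 1372 + 27 = 1399
Delta = -16 * (1399) = -22384
Delta mod 13 = 2

Delta = 2 (mod 13)


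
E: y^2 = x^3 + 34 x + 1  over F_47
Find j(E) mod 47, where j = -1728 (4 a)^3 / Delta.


Delta = -16(4 a^3 + 27 b^2) mod 47 = 22
-1728 * (4 a)^3 = -1728 * (4*34)^3 mod 47 = 35
j = 35 * 22^(-1) mod 47 = 8

j = 8 (mod 47)


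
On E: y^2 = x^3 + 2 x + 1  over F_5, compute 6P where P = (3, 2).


k = 6 = 110_2 (binary, LSB first: 011)
Double-and-add from P = (3, 2):
  bit 0 = 0: acc unchanged = O
  bit 1 = 1: acc = O + (0, 1) = (0, 1)
  bit 2 = 1: acc = (0, 1) + (1, 3) = (3, 3)

6P = (3, 3)


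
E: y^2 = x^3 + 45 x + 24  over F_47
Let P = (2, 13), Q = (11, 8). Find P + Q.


P != Q, so use the chord formula.
s = (y2 - y1) / (x2 - x1) = (42) / (9) mod 47 = 36
x3 = s^2 - x1 - x2 mod 47 = 36^2 - 2 - 11 = 14
y3 = s (x1 - x3) - y1 mod 47 = 36 * (2 - 14) - 13 = 25

P + Q = (14, 25)


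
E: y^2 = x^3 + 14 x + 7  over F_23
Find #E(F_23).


For each x in F_23, count y with y^2 = x^3 + 14 x + 7 mod 23:
  x = 4: RHS = 12, y in [9, 14]  -> 2 point(s)
  x = 5: RHS = 18, y in [8, 15]  -> 2 point(s)
  x = 6: RHS = 8, y in [10, 13]  -> 2 point(s)
  x = 14: RHS = 3, y in [7, 16]  -> 2 point(s)
  x = 15: RHS = 4, y in [2, 21]  -> 2 point(s)
  x = 16: RHS = 3, y in [7, 16]  -> 2 point(s)
  x = 17: RHS = 6, y in [11, 12]  -> 2 point(s)
  x = 19: RHS = 2, y in [5, 18]  -> 2 point(s)
Affine points: 16. Add the point at infinity: total = 17.

#E(F_23) = 17


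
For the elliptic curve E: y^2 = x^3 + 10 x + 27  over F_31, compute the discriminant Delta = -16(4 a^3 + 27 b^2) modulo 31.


4 a^3 + 27 b^2 = 4*10^3 + 27*27^2 = 4000 + 19683 = 23683
Delta = -16 * (23683) = -378928
Delta mod 31 = 16

Delta = 16 (mod 31)


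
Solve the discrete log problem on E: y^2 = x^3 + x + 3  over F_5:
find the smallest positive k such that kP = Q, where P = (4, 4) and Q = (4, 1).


Enumerate multiples of P until we hit Q = (4, 1):
  1P = (4, 4)
  2P = (1, 0)
  3P = (4, 1)
Match found at i = 3.

k = 3


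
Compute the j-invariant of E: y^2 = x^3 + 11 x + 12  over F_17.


Delta = -16(4 a^3 + 27 b^2) mod 17 = 15
-1728 * (4 a)^3 = -1728 * (4*11)^3 mod 17 = 16
j = 16 * 15^(-1) mod 17 = 9

j = 9 (mod 17)


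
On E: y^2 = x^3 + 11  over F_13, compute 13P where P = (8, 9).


k = 13 = 1101_2 (binary, LSB first: 1011)
Double-and-add from P = (8, 9):
  bit 0 = 1: acc = O + (8, 9) = (8, 9)
  bit 1 = 0: acc unchanged = (8, 9)
  bit 2 = 1: acc = (8, 9) + (12, 6) = (9, 8)
  bit 3 = 1: acc = (9, 8) + (11, 4) = (10, 7)

13P = (10, 7)


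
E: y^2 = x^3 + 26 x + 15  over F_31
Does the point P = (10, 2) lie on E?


Check whether y^2 = x^3 + 26 x + 15 (mod 31) for (x, y) = (10, 2).
LHS: y^2 = 2^2 mod 31 = 4
RHS: x^3 + 26 x + 15 = 10^3 + 26*10 + 15 mod 31 = 4
LHS = RHS

Yes, on the curve


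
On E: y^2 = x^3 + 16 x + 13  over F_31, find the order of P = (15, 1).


Compute successive multiples of P until we hit O:
  1P = (15, 1)
  2P = (29, 29)
  3P = (22, 16)
  4P = (22, 15)
  5P = (29, 2)
  6P = (15, 30)
  7P = O

ord(P) = 7


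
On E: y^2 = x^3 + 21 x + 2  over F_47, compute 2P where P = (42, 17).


Doubling: s = (3 x1^2 + a) / (2 y1)
s = (3*42^2 + 21) / (2*17) mod 47 = 36
x3 = s^2 - 2 x1 mod 47 = 36^2 - 2*42 = 37
y3 = s (x1 - x3) - y1 mod 47 = 36 * (42 - 37) - 17 = 22

2P = (37, 22)


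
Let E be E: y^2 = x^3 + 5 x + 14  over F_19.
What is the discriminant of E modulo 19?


4 a^3 + 27 b^2 = 4*5^3 + 27*14^2 = 500 + 5292 = 5792
Delta = -16 * (5792) = -92672
Delta mod 19 = 10

Delta = 10 (mod 19)


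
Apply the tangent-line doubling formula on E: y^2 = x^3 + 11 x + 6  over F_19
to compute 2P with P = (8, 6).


Doubling: s = (3 x1^2 + a) / (2 y1)
s = (3*8^2 + 11) / (2*6) mod 19 = 9
x3 = s^2 - 2 x1 mod 19 = 9^2 - 2*8 = 8
y3 = s (x1 - x3) - y1 mod 19 = 9 * (8 - 8) - 6 = 13

2P = (8, 13)


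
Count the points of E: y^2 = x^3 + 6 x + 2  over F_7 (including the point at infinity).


For each x in F_7, count y with y^2 = x^3 + 6 x + 2 mod 7:
  x = 0: RHS = 2, y in [3, 4]  -> 2 point(s)
  x = 1: RHS = 2, y in [3, 4]  -> 2 point(s)
  x = 2: RHS = 1, y in [1, 6]  -> 2 point(s)
  x = 6: RHS = 2, y in [3, 4]  -> 2 point(s)
Affine points: 8. Add the point at infinity: total = 9.

#E(F_7) = 9


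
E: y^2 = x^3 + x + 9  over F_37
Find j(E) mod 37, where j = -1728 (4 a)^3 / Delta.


Delta = -16(4 a^3 + 27 b^2) mod 37 = 20
-1728 * (4 a)^3 = -1728 * (4*1)^3 mod 37 = 1
j = 1 * 20^(-1) mod 37 = 13

j = 13 (mod 37)


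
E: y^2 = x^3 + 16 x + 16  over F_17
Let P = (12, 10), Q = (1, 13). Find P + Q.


P != Q, so use the chord formula.
s = (y2 - y1) / (x2 - x1) = (3) / (6) mod 17 = 9
x3 = s^2 - x1 - x2 mod 17 = 9^2 - 12 - 1 = 0
y3 = s (x1 - x3) - y1 mod 17 = 9 * (12 - 0) - 10 = 13

P + Q = (0, 13)


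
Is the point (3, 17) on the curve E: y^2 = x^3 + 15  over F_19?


Check whether y^2 = x^3 + 0 x + 15 (mod 19) for (x, y) = (3, 17).
LHS: y^2 = 17^2 mod 19 = 4
RHS: x^3 + 0 x + 15 = 3^3 + 0*3 + 15 mod 19 = 4
LHS = RHS

Yes, on the curve


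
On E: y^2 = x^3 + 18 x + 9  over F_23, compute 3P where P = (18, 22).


k = 3 = 11_2 (binary, LSB first: 11)
Double-and-add from P = (18, 22):
  bit 0 = 1: acc = O + (18, 22) = (18, 22)
  bit 1 = 1: acc = (18, 22) + (16, 0) = (18, 1)

3P = (18, 1)


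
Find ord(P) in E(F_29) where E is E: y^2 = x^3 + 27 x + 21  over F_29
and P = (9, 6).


Compute successive multiples of P until we hit O:
  1P = (9, 6)
  2P = (17, 17)
  3P = (28, 15)
  4P = (25, 20)
  5P = (8, 13)
  6P = (3, 10)
  7P = (11, 5)
  8P = (2, 5)
  ... (continuing to 32P)
  32P = O

ord(P) = 32


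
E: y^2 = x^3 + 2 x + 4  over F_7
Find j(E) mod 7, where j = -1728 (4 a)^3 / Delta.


Delta = -16(4 a^3 + 27 b^2) mod 7 = 3
-1728 * (4 a)^3 = -1728 * (4*2)^3 mod 7 = 1
j = 1 * 3^(-1) mod 7 = 5

j = 5 (mod 7)


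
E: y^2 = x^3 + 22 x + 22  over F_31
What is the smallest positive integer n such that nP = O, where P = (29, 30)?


Compute successive multiples of P until we hit O:
  1P = (29, 30)
  2P = (14, 25)
  3P = (26, 2)
  4P = (8, 11)
  5P = (19, 13)
  6P = (11, 13)
  7P = (5, 3)
  8P = (22, 5)
  ... (continuing to 37P)
  37P = O

ord(P) = 37


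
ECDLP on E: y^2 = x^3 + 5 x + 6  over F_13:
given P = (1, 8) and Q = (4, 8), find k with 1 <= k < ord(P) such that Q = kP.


Enumerate multiples of P until we hit Q = (4, 8):
  1P = (1, 8)
  2P = (8, 8)
  3P = (4, 5)
  4P = (9, 0)
  5P = (4, 8)
Match found at i = 5.

k = 5


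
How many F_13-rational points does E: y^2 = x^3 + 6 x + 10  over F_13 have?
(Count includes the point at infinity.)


For each x in F_13, count y with y^2 = x^3 + 6 x + 10 mod 13:
  x = 0: RHS = 10, y in [6, 7]  -> 2 point(s)
  x = 1: RHS = 4, y in [2, 11]  -> 2 point(s)
  x = 2: RHS = 4, y in [2, 11]  -> 2 point(s)
  x = 3: RHS = 3, y in [4, 9]  -> 2 point(s)
  x = 5: RHS = 9, y in [3, 10]  -> 2 point(s)
  x = 9: RHS = 0, y in [0]  -> 1 point(s)
  x = 10: RHS = 4, y in [2, 11]  -> 2 point(s)
  x = 11: RHS = 3, y in [4, 9]  -> 2 point(s)
  x = 12: RHS = 3, y in [4, 9]  -> 2 point(s)
Affine points: 17. Add the point at infinity: total = 18.

#E(F_13) = 18


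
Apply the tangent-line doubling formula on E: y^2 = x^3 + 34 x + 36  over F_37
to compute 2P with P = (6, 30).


Doubling: s = (3 x1^2 + a) / (2 y1)
s = (3*6^2 + 34) / (2*30) mod 37 = 11
x3 = s^2 - 2 x1 mod 37 = 11^2 - 2*6 = 35
y3 = s (x1 - x3) - y1 mod 37 = 11 * (6 - 35) - 30 = 21

2P = (35, 21)


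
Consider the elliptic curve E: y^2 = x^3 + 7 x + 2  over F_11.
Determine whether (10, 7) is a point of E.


Check whether y^2 = x^3 + 7 x + 2 (mod 11) for (x, y) = (10, 7).
LHS: y^2 = 7^2 mod 11 = 5
RHS: x^3 + 7 x + 2 = 10^3 + 7*10 + 2 mod 11 = 5
LHS = RHS

Yes, on the curve


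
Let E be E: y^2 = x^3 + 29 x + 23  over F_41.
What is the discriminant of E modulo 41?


4 a^3 + 27 b^2 = 4*29^3 + 27*23^2 = 97556 + 14283 = 111839
Delta = -16 * (111839) = -1789424
Delta mod 41 = 21

Delta = 21 (mod 41)


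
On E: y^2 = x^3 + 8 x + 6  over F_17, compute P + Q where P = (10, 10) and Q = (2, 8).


P != Q, so use the chord formula.
s = (y2 - y1) / (x2 - x1) = (15) / (9) mod 17 = 13
x3 = s^2 - x1 - x2 mod 17 = 13^2 - 10 - 2 = 4
y3 = s (x1 - x3) - y1 mod 17 = 13 * (10 - 4) - 10 = 0

P + Q = (4, 0)


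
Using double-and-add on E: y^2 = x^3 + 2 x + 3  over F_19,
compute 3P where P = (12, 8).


k = 3 = 11_2 (binary, LSB first: 11)
Double-and-add from P = (12, 8):
  bit 0 = 1: acc = O + (12, 8) = (12, 8)
  bit 1 = 1: acc = (12, 8) + (15, 8) = (11, 11)

3P = (11, 11)


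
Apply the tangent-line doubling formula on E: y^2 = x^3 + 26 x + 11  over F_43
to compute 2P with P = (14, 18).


Doubling: s = (3 x1^2 + a) / (2 y1)
s = (3*14^2 + 26) / (2*18) mod 43 = 29
x3 = s^2 - 2 x1 mod 43 = 29^2 - 2*14 = 39
y3 = s (x1 - x3) - y1 mod 43 = 29 * (14 - 39) - 18 = 31

2P = (39, 31)


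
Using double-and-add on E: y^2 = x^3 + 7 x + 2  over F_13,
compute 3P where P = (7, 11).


k = 3 = 11_2 (binary, LSB first: 11)
Double-and-add from P = (7, 11):
  bit 0 = 1: acc = O + (7, 11) = (7, 11)
  bit 1 = 1: acc = (7, 11) + (9, 1) = (9, 12)

3P = (9, 12)


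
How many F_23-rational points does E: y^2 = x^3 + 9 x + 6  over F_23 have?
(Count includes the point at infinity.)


For each x in F_23, count y with y^2 = x^3 + 9 x + 6 mod 23:
  x = 0: RHS = 6, y in [11, 12]  -> 2 point(s)
  x = 1: RHS = 16, y in [4, 19]  -> 2 point(s)
  x = 2: RHS = 9, y in [3, 20]  -> 2 point(s)
  x = 6: RHS = 0, y in [0]  -> 1 point(s)
  x = 12: RHS = 2, y in [5, 18]  -> 2 point(s)
  x = 14: RHS = 1, y in [1, 22]  -> 2 point(s)
  x = 17: RHS = 12, y in [9, 14]  -> 2 point(s)
  x = 21: RHS = 3, y in [7, 16]  -> 2 point(s)
Affine points: 15. Add the point at infinity: total = 16.

#E(F_23) = 16


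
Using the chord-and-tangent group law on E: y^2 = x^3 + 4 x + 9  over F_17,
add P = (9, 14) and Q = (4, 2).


P != Q, so use the chord formula.
s = (y2 - y1) / (x2 - x1) = (5) / (12) mod 17 = 16
x3 = s^2 - x1 - x2 mod 17 = 16^2 - 9 - 4 = 5
y3 = s (x1 - x3) - y1 mod 17 = 16 * (9 - 5) - 14 = 16

P + Q = (5, 16)


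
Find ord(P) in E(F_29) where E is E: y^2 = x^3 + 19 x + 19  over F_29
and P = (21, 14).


Compute successive multiples of P until we hit O:
  1P = (21, 14)
  2P = (22, 23)
  3P = (9, 7)
  4P = (8, 25)
  5P = (28, 12)
  6P = (15, 5)
  7P = (17, 21)
  8P = (14, 10)
  ... (continuing to 35P)
  35P = O

ord(P) = 35


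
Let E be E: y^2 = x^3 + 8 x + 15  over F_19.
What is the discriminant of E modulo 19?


4 a^3 + 27 b^2 = 4*8^3 + 27*15^2 = 2048 + 6075 = 8123
Delta = -16 * (8123) = -129968
Delta mod 19 = 11

Delta = 11 (mod 19)


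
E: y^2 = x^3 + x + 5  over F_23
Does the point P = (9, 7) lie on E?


Check whether y^2 = x^3 + 1 x + 5 (mod 23) for (x, y) = (9, 7).
LHS: y^2 = 7^2 mod 23 = 3
RHS: x^3 + 1 x + 5 = 9^3 + 1*9 + 5 mod 23 = 7
LHS != RHS

No, not on the curve


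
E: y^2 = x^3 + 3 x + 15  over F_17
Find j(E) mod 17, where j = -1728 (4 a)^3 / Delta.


Delta = -16(4 a^3 + 27 b^2) mod 17 = 12
-1728 * (4 a)^3 = -1728 * (4*3)^3 mod 17 = 15
j = 15 * 12^(-1) mod 17 = 14

j = 14 (mod 17)


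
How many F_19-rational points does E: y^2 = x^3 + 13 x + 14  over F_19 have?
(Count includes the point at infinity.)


For each x in F_19, count y with y^2 = x^3 + 13 x + 14 mod 19:
  x = 1: RHS = 9, y in [3, 16]  -> 2 point(s)
  x = 3: RHS = 4, y in [2, 17]  -> 2 point(s)
  x = 4: RHS = 16, y in [4, 15]  -> 2 point(s)
  x = 6: RHS = 4, y in [2, 17]  -> 2 point(s)
  x = 7: RHS = 11, y in [7, 12]  -> 2 point(s)
  x = 9: RHS = 5, y in [9, 10]  -> 2 point(s)
  x = 10: RHS = 4, y in [2, 17]  -> 2 point(s)
  x = 11: RHS = 6, y in [5, 14]  -> 2 point(s)
  x = 12: RHS = 17, y in [6, 13]  -> 2 point(s)
  x = 13: RHS = 5, y in [9, 10]  -> 2 point(s)
  x = 16: RHS = 5, y in [9, 10]  -> 2 point(s)
  x = 18: RHS = 0, y in [0]  -> 1 point(s)
Affine points: 23. Add the point at infinity: total = 24.

#E(F_19) = 24


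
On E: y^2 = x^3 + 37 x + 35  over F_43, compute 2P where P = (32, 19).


Doubling: s = (3 x1^2 + a) / (2 y1)
s = (3*32^2 + 37) / (2*19) mod 43 = 6
x3 = s^2 - 2 x1 mod 43 = 6^2 - 2*32 = 15
y3 = s (x1 - x3) - y1 mod 43 = 6 * (32 - 15) - 19 = 40

2P = (15, 40)


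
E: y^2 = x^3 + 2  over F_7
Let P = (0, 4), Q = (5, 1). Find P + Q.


P != Q, so use the chord formula.
s = (y2 - y1) / (x2 - x1) = (4) / (5) mod 7 = 5
x3 = s^2 - x1 - x2 mod 7 = 5^2 - 0 - 5 = 6
y3 = s (x1 - x3) - y1 mod 7 = 5 * (0 - 6) - 4 = 1

P + Q = (6, 1)


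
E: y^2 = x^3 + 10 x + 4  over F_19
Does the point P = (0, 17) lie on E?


Check whether y^2 = x^3 + 10 x + 4 (mod 19) for (x, y) = (0, 17).
LHS: y^2 = 17^2 mod 19 = 4
RHS: x^3 + 10 x + 4 = 0^3 + 10*0 + 4 mod 19 = 4
LHS = RHS

Yes, on the curve


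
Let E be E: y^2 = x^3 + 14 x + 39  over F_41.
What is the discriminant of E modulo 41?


4 a^3 + 27 b^2 = 4*14^3 + 27*39^2 = 10976 + 41067 = 52043
Delta = -16 * (52043) = -832688
Delta mod 41 = 22

Delta = 22 (mod 41)


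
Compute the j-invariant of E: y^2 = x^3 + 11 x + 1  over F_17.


Delta = -16(4 a^3 + 27 b^2) mod 17 = 13
-1728 * (4 a)^3 = -1728 * (4*11)^3 mod 17 = 16
j = 16 * 13^(-1) mod 17 = 13

j = 13 (mod 17)


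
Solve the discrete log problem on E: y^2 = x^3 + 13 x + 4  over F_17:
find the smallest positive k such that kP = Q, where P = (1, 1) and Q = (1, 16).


Enumerate multiples of P until we hit Q = (1, 16):
  1P = (1, 1)
  2P = (11, 4)
  3P = (9, 0)
  4P = (11, 13)
  5P = (1, 16)
Match found at i = 5.

k = 5


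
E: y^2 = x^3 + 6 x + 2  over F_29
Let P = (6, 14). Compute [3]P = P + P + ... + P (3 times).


k = 3 = 11_2 (binary, LSB first: 11)
Double-and-add from P = (6, 14):
  bit 0 = 1: acc = O + (6, 14) = (6, 14)
  bit 1 = 1: acc = (6, 14) + (21, 14) = (2, 15)

3P = (2, 15)


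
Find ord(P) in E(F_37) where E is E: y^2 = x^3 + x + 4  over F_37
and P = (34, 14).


Compute successive multiples of P until we hit O:
  1P = (34, 14)
  2P = (7, 13)
  3P = (6, 35)
  4P = (23, 24)
  5P = (27, 20)
  6P = (16, 34)
  7P = (33, 26)
  8P = (3, 21)
  ... (continuing to 28P)
  28P = O

ord(P) = 28


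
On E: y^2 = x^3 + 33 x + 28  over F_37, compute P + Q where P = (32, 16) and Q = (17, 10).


P != Q, so use the chord formula.
s = (y2 - y1) / (x2 - x1) = (31) / (22) mod 37 = 30
x3 = s^2 - x1 - x2 mod 37 = 30^2 - 32 - 17 = 0
y3 = s (x1 - x3) - y1 mod 37 = 30 * (32 - 0) - 16 = 19

P + Q = (0, 19)


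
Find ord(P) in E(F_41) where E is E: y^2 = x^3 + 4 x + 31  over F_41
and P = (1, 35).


Compute successive multiples of P until we hit O:
  1P = (1, 35)
  2P = (14, 17)
  3P = (17, 25)
  4P = (33, 26)
  5P = (8, 40)
  6P = (30, 38)
  7P = (28, 23)
  8P = (37, 22)
  ... (continuing to 51P)
  51P = O

ord(P) = 51


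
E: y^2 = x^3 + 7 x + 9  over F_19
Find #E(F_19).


For each x in F_19, count y with y^2 = x^3 + 7 x + 9 mod 19:
  x = 0: RHS = 9, y in [3, 16]  -> 2 point(s)
  x = 1: RHS = 17, y in [6, 13]  -> 2 point(s)
  x = 3: RHS = 0, y in [0]  -> 1 point(s)
  x = 4: RHS = 6, y in [5, 14]  -> 2 point(s)
  x = 5: RHS = 17, y in [6, 13]  -> 2 point(s)
  x = 6: RHS = 1, y in [1, 18]  -> 2 point(s)
  x = 8: RHS = 7, y in [8, 11]  -> 2 point(s)
  x = 11: RHS = 11, y in [7, 12]  -> 2 point(s)
  x = 12: RHS = 16, y in [4, 15]  -> 2 point(s)
  x = 13: RHS = 17, y in [6, 13]  -> 2 point(s)
  x = 14: RHS = 1, y in [1, 18]  -> 2 point(s)
  x = 17: RHS = 6, y in [5, 14]  -> 2 point(s)
  x = 18: RHS = 1, y in [1, 18]  -> 2 point(s)
Affine points: 25. Add the point at infinity: total = 26.

#E(F_19) = 26


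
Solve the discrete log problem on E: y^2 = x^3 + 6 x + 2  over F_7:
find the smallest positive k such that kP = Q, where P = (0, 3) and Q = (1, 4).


Enumerate multiples of P until we hit Q = (1, 4):
  1P = (0, 3)
  2P = (1, 3)
  3P = (6, 4)
  4P = (2, 6)
  5P = (2, 1)
  6P = (6, 3)
  7P = (1, 4)
Match found at i = 7.

k = 7


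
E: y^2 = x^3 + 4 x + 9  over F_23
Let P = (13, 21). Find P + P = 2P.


Doubling: s = (3 x1^2 + a) / (2 y1)
s = (3*13^2 + 4) / (2*21) mod 23 = 16
x3 = s^2 - 2 x1 mod 23 = 16^2 - 2*13 = 0
y3 = s (x1 - x3) - y1 mod 23 = 16 * (13 - 0) - 21 = 3

2P = (0, 3)


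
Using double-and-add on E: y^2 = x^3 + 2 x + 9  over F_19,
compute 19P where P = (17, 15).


k = 19 = 10011_2 (binary, LSB first: 11001)
Double-and-add from P = (17, 15):
  bit 0 = 1: acc = O + (17, 15) = (17, 15)
  bit 1 = 1: acc = (17, 15) + (13, 16) = (14, 8)
  bit 2 = 0: acc unchanged = (14, 8)
  bit 3 = 0: acc unchanged = (14, 8)
  bit 4 = 1: acc = (14, 8) + (5, 7) = (4, 10)

19P = (4, 10)


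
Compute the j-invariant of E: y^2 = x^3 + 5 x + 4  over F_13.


Delta = -16(4 a^3 + 27 b^2) mod 13 = 12
-1728 * (4 a)^3 = -1728 * (4*5)^3 mod 13 = 5
j = 5 * 12^(-1) mod 13 = 8

j = 8 (mod 13)


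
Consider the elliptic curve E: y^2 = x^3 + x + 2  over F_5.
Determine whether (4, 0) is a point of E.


Check whether y^2 = x^3 + 1 x + 2 (mod 5) for (x, y) = (4, 0).
LHS: y^2 = 0^2 mod 5 = 0
RHS: x^3 + 1 x + 2 = 4^3 + 1*4 + 2 mod 5 = 0
LHS = RHS

Yes, on the curve


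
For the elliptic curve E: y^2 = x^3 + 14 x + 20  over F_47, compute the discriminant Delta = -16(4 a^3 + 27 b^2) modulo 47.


4 a^3 + 27 b^2 = 4*14^3 + 27*20^2 = 10976 + 10800 = 21776
Delta = -16 * (21776) = -348416
Delta mod 47 = 42

Delta = 42 (mod 47)


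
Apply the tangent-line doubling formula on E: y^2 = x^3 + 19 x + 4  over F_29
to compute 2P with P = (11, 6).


Doubling: s = (3 x1^2 + a) / (2 y1)
s = (3*11^2 + 19) / (2*6) mod 29 = 27
x3 = s^2 - 2 x1 mod 29 = 27^2 - 2*11 = 11
y3 = s (x1 - x3) - y1 mod 29 = 27 * (11 - 11) - 6 = 23

2P = (11, 23)


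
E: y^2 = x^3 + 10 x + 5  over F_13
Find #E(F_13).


For each x in F_13, count y with y^2 = x^3 + 10 x + 5 mod 13:
  x = 1: RHS = 3, y in [4, 9]  -> 2 point(s)
  x = 3: RHS = 10, y in [6, 7]  -> 2 point(s)
  x = 8: RHS = 12, y in [5, 8]  -> 2 point(s)
  x = 10: RHS = 0, y in [0]  -> 1 point(s)
  x = 11: RHS = 3, y in [4, 9]  -> 2 point(s)
Affine points: 9. Add the point at infinity: total = 10.

#E(F_13) = 10


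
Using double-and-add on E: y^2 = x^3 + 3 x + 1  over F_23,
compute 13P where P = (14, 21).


k = 13 = 1101_2 (binary, LSB first: 1011)
Double-and-add from P = (14, 21):
  bit 0 = 1: acc = O + (14, 21) = (14, 21)
  bit 1 = 0: acc unchanged = (14, 21)
  bit 2 = 1: acc = (14, 21) + (4, 13) = (13, 12)
  bit 3 = 1: acc = (13, 12) + (5, 16) = (11, 10)

13P = (11, 10)


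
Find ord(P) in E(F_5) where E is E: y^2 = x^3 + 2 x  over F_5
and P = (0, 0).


Compute successive multiples of P until we hit O:
  1P = (0, 0)
  2P = O

ord(P) = 2


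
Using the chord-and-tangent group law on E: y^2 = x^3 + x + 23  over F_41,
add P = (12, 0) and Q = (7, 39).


P != Q, so use the chord formula.
s = (y2 - y1) / (x2 - x1) = (39) / (36) mod 41 = 25
x3 = s^2 - x1 - x2 mod 41 = 25^2 - 12 - 7 = 32
y3 = s (x1 - x3) - y1 mod 41 = 25 * (12 - 32) - 0 = 33

P + Q = (32, 33)


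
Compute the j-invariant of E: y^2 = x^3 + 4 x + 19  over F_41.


Delta = -16(4 a^3 + 27 b^2) mod 41 = 16
-1728 * (4 a)^3 = -1728 * (4*4)^3 mod 41 = 24
j = 24 * 16^(-1) mod 41 = 22

j = 22 (mod 41)


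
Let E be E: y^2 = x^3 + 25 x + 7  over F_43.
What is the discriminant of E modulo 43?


4 a^3 + 27 b^2 = 4*25^3 + 27*7^2 = 62500 + 1323 = 63823
Delta = -16 * (63823) = -1021168
Delta mod 43 = 39

Delta = 39 (mod 43)


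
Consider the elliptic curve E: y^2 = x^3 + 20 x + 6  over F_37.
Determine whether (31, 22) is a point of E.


Check whether y^2 = x^3 + 20 x + 6 (mod 37) for (x, y) = (31, 22).
LHS: y^2 = 22^2 mod 37 = 3
RHS: x^3 + 20 x + 6 = 31^3 + 20*31 + 6 mod 37 = 3
LHS = RHS

Yes, on the curve


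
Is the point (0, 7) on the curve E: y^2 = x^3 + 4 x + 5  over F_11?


Check whether y^2 = x^3 + 4 x + 5 (mod 11) for (x, y) = (0, 7).
LHS: y^2 = 7^2 mod 11 = 5
RHS: x^3 + 4 x + 5 = 0^3 + 4*0 + 5 mod 11 = 5
LHS = RHS

Yes, on the curve


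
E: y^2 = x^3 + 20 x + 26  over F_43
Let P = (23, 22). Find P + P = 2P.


Doubling: s = (3 x1^2 + a) / (2 y1)
s = (3*23^2 + 20) / (2*22) mod 43 = 16
x3 = s^2 - 2 x1 mod 43 = 16^2 - 2*23 = 38
y3 = s (x1 - x3) - y1 mod 43 = 16 * (23 - 38) - 22 = 39

2P = (38, 39)


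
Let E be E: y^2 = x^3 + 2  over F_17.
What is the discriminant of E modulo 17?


4 a^3 + 27 b^2 = 4*0^3 + 27*2^2 = 0 + 108 = 108
Delta = -16 * (108) = -1728
Delta mod 17 = 6

Delta = 6 (mod 17)


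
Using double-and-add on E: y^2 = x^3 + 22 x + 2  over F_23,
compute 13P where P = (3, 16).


k = 13 = 1101_2 (binary, LSB first: 1011)
Double-and-add from P = (3, 16):
  bit 0 = 1: acc = O + (3, 16) = (3, 16)
  bit 1 = 0: acc unchanged = (3, 16)
  bit 2 = 1: acc = (3, 16) + (1, 5) = (9, 20)
  bit 3 = 1: acc = (9, 20) + (10, 7) = (12, 19)

13P = (12, 19)


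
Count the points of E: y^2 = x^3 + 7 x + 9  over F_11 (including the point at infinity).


For each x in F_11, count y with y^2 = x^3 + 7 x + 9 mod 11:
  x = 0: RHS = 9, y in [3, 8]  -> 2 point(s)
  x = 2: RHS = 9, y in [3, 8]  -> 2 point(s)
  x = 5: RHS = 4, y in [2, 9]  -> 2 point(s)
  x = 6: RHS = 3, y in [5, 6]  -> 2 point(s)
  x = 7: RHS = 5, y in [4, 7]  -> 2 point(s)
  x = 8: RHS = 5, y in [4, 7]  -> 2 point(s)
  x = 9: RHS = 9, y in [3, 8]  -> 2 point(s)
  x = 10: RHS = 1, y in [1, 10]  -> 2 point(s)
Affine points: 16. Add the point at infinity: total = 17.

#E(F_11) = 17


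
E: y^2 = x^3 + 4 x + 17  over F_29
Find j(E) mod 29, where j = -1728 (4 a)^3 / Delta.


Delta = -16(4 a^3 + 27 b^2) mod 29 = 19
-1728 * (4 a)^3 = -1728 * (4*4)^3 mod 29 = 26
j = 26 * 19^(-1) mod 29 = 9

j = 9 (mod 29)


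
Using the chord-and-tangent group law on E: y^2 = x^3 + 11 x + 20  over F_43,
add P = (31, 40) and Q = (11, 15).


P != Q, so use the chord formula.
s = (y2 - y1) / (x2 - x1) = (18) / (23) mod 43 = 12
x3 = s^2 - x1 - x2 mod 43 = 12^2 - 31 - 11 = 16
y3 = s (x1 - x3) - y1 mod 43 = 12 * (31 - 16) - 40 = 11

P + Q = (16, 11)


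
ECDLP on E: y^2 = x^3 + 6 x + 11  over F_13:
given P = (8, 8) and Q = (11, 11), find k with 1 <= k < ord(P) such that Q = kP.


Enumerate multiples of P until we hit Q = (11, 11):
  1P = (8, 8)
  2P = (11, 2)
  3P = (11, 11)
Match found at i = 3.

k = 3


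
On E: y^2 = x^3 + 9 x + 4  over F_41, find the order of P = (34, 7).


Compute successive multiples of P until we hit O:
  1P = (34, 7)
  2P = (16, 12)
  3P = (36, 30)
  4P = (11, 32)
  5P = (14, 39)
  6P = (30, 3)
  7P = (19, 8)
  8P = (27, 39)
  ... (continuing to 36P)
  36P = O

ord(P) = 36


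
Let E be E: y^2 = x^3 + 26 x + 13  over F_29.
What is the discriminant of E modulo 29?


4 a^3 + 27 b^2 = 4*26^3 + 27*13^2 = 70304 + 4563 = 74867
Delta = -16 * (74867) = -1197872
Delta mod 29 = 2

Delta = 2 (mod 29)


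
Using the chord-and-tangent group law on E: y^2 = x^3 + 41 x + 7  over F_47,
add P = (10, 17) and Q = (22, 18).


P != Q, so use the chord formula.
s = (y2 - y1) / (x2 - x1) = (1) / (12) mod 47 = 4
x3 = s^2 - x1 - x2 mod 47 = 4^2 - 10 - 22 = 31
y3 = s (x1 - x3) - y1 mod 47 = 4 * (10 - 31) - 17 = 40

P + Q = (31, 40)


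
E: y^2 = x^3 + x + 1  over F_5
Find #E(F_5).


For each x in F_5, count y with y^2 = x^3 + 1 x + 1 mod 5:
  x = 0: RHS = 1, y in [1, 4]  -> 2 point(s)
  x = 2: RHS = 1, y in [1, 4]  -> 2 point(s)
  x = 3: RHS = 1, y in [1, 4]  -> 2 point(s)
  x = 4: RHS = 4, y in [2, 3]  -> 2 point(s)
Affine points: 8. Add the point at infinity: total = 9.

#E(F_5) = 9


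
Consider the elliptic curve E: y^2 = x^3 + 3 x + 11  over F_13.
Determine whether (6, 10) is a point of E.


Check whether y^2 = x^3 + 3 x + 11 (mod 13) for (x, y) = (6, 10).
LHS: y^2 = 10^2 mod 13 = 9
RHS: x^3 + 3 x + 11 = 6^3 + 3*6 + 11 mod 13 = 11
LHS != RHS

No, not on the curve


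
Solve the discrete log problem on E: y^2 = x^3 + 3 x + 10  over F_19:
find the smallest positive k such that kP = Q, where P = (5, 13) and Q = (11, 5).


Enumerate multiples of P until we hit Q = (11, 5):
  1P = (5, 13)
  2P = (18, 5)
  3P = (2, 10)
  4P = (13, 17)
  5P = (6, 15)
  6P = (12, 11)
  7P = (11, 5)
Match found at i = 7.

k = 7


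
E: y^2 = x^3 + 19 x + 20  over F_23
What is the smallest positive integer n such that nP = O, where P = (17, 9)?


Compute successive multiples of P until we hit O:
  1P = (17, 9)
  2P = (15, 0)
  3P = (17, 14)
  4P = O

ord(P) = 4


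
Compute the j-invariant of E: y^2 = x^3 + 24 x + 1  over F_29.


Delta = -16(4 a^3 + 27 b^2) mod 29 = 28
-1728 * (4 a)^3 = -1728 * (4*24)^3 mod 29 = 19
j = 19 * 28^(-1) mod 29 = 10

j = 10 (mod 29)


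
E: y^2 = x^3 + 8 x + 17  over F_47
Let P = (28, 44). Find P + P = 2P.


Doubling: s = (3 x1^2 + a) / (2 y1)
s = (3*28^2 + 8) / (2*44) mod 47 = 14
x3 = s^2 - 2 x1 mod 47 = 14^2 - 2*28 = 46
y3 = s (x1 - x3) - y1 mod 47 = 14 * (28 - 46) - 44 = 33

2P = (46, 33)


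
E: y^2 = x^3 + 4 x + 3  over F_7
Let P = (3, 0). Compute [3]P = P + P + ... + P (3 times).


k = 3 = 11_2 (binary, LSB first: 11)
Double-and-add from P = (3, 0):
  bit 0 = 1: acc = O + (3, 0) = (3, 0)
  bit 1 = 1: acc = (3, 0) + O = (3, 0)

3P = (3, 0)


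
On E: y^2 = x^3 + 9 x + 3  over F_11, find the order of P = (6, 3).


Compute successive multiples of P until we hit O:
  1P = (6, 3)
  2P = (8, 2)
  3P = (0, 5)
  4P = (10, 2)
  5P = (4, 2)
  6P = (4, 9)
  7P = (10, 9)
  8P = (0, 6)
  ... (continuing to 11P)
  11P = O

ord(P) = 11


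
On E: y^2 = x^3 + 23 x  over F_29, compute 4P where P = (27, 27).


k = 4 = 100_2 (binary, LSB first: 001)
Double-and-add from P = (27, 27):
  bit 0 = 0: acc unchanged = O
  bit 1 = 0: acc unchanged = O
  bit 2 = 1: acc = O + (1, 16) = (1, 16)

4P = (1, 16)


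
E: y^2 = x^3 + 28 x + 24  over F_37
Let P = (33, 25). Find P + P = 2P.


Doubling: s = (3 x1^2 + a) / (2 y1)
s = (3*33^2 + 28) / (2*25) mod 37 = 3
x3 = s^2 - 2 x1 mod 37 = 3^2 - 2*33 = 17
y3 = s (x1 - x3) - y1 mod 37 = 3 * (33 - 17) - 25 = 23

2P = (17, 23)


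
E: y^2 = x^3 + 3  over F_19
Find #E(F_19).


For each x in F_19, count y with y^2 = x^3 + 0 x + 3 mod 19:
  x = 1: RHS = 4, y in [2, 17]  -> 2 point(s)
  x = 2: RHS = 11, y in [7, 12]  -> 2 point(s)
  x = 3: RHS = 11, y in [7, 12]  -> 2 point(s)
  x = 7: RHS = 4, y in [2, 17]  -> 2 point(s)
  x = 11: RHS = 4, y in [2, 17]  -> 2 point(s)
  x = 14: RHS = 11, y in [7, 12]  -> 2 point(s)
Affine points: 12. Add the point at infinity: total = 13.

#E(F_19) = 13


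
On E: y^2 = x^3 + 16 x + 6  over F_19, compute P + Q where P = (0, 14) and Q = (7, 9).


P != Q, so use the chord formula.
s = (y2 - y1) / (x2 - x1) = (14) / (7) mod 19 = 2
x3 = s^2 - x1 - x2 mod 19 = 2^2 - 0 - 7 = 16
y3 = s (x1 - x3) - y1 mod 19 = 2 * (0 - 16) - 14 = 11

P + Q = (16, 11)


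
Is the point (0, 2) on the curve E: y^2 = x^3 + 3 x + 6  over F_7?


Check whether y^2 = x^3 + 3 x + 6 (mod 7) for (x, y) = (0, 2).
LHS: y^2 = 2^2 mod 7 = 4
RHS: x^3 + 3 x + 6 = 0^3 + 3*0 + 6 mod 7 = 6
LHS != RHS

No, not on the curve


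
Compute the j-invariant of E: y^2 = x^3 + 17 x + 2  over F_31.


Delta = -16(4 a^3 + 27 b^2) mod 31 = 9
-1728 * (4 a)^3 = -1728 * (4*17)^3 mod 31 = 23
j = 23 * 9^(-1) mod 31 = 6

j = 6 (mod 31)


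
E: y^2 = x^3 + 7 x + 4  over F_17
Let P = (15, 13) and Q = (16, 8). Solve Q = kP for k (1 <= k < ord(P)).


Enumerate multiples of P until we hit Q = (16, 8):
  1P = (15, 13)
  2P = (3, 1)
  3P = (0, 2)
  4P = (11, 16)
  5P = (16, 9)
  6P = (2, 3)
  7P = (2, 14)
  8P = (16, 8)
Match found at i = 8.

k = 8


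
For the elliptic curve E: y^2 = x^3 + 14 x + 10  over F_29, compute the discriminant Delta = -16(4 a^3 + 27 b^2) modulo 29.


4 a^3 + 27 b^2 = 4*14^3 + 27*10^2 = 10976 + 2700 = 13676
Delta = -16 * (13676) = -218816
Delta mod 29 = 18

Delta = 18 (mod 29)


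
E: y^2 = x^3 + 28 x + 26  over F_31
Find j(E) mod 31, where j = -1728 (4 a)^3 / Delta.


Delta = -16(4 a^3 + 27 b^2) mod 31 = 11
-1728 * (4 a)^3 = -1728 * (4*28)^3 mod 31 = 2
j = 2 * 11^(-1) mod 31 = 3

j = 3 (mod 31)


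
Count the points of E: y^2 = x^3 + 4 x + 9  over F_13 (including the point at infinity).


For each x in F_13, count y with y^2 = x^3 + 4 x + 9 mod 13:
  x = 0: RHS = 9, y in [3, 10]  -> 2 point(s)
  x = 1: RHS = 1, y in [1, 12]  -> 2 point(s)
  x = 2: RHS = 12, y in [5, 8]  -> 2 point(s)
  x = 3: RHS = 9, y in [3, 10]  -> 2 point(s)
  x = 7: RHS = 3, y in [4, 9]  -> 2 point(s)
  x = 10: RHS = 9, y in [3, 10]  -> 2 point(s)
  x = 12: RHS = 4, y in [2, 11]  -> 2 point(s)
Affine points: 14. Add the point at infinity: total = 15.

#E(F_13) = 15


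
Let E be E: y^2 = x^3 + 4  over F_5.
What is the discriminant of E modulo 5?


4 a^3 + 27 b^2 = 4*0^3 + 27*4^2 = 0 + 432 = 432
Delta = -16 * (432) = -6912
Delta mod 5 = 3

Delta = 3 (mod 5)


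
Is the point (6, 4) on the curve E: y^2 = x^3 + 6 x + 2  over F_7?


Check whether y^2 = x^3 + 6 x + 2 (mod 7) for (x, y) = (6, 4).
LHS: y^2 = 4^2 mod 7 = 2
RHS: x^3 + 6 x + 2 = 6^3 + 6*6 + 2 mod 7 = 2
LHS = RHS

Yes, on the curve
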